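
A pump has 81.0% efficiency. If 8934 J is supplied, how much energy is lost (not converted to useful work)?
W_lost = W_in(1 − η) = 8934·(1 − 0.81) = 1697 J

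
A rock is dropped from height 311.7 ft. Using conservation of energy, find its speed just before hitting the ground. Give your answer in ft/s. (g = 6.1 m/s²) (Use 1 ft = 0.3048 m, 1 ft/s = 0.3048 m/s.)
Convert to SI: h = 95.0062 m
mgh = ½mv² ⇒ v = √(2gh) = √(2·6.1·95.0062) = 34.0452 m/s = 111.7 ft/s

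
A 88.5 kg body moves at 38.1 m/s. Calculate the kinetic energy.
KE = ½mv² = ½(88.5)(38.1)² = 64230 J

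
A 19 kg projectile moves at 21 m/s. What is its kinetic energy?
KE = ½mv² = ½(19)(21)² = 4189.5 J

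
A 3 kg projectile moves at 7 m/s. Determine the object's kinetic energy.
KE = ½mv² = ½(3)(7)² = 73.5 J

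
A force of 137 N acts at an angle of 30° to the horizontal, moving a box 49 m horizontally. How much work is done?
W = F·d·cosθ = (137)(49)cos(30°) = 5814 J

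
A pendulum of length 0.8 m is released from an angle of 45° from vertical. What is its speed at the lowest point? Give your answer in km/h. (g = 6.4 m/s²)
h = L(1 − cosθ) = 0.8(1 − cos45°) = 0.234315 m
v = √(2gh) = √(2·6.4·0.234315) = 1.73183 m/s = 6.235 km/h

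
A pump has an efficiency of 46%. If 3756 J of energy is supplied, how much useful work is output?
W_out = η·W_in = 0.46·3756 = 1727.76 J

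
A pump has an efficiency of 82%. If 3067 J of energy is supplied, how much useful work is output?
W_out = η·W_in = 0.82·3067 = 2514.94 J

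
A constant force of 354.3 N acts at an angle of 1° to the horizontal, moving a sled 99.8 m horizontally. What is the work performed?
W = F·d·cosθ = (354.3)(99.8)cos(1°) = 35350 J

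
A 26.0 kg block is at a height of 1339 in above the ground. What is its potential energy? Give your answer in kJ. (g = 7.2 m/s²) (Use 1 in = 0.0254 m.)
Convert to SI: m = 26.0 kg, h = 34.0106 m
PE = mgh = (26.0)(7.2)(34.0106) = 6366.78 J = 6.367 kJ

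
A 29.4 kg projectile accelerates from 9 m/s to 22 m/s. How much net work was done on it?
W = ΔKE = ½m(v₂² − v₁²) = ½(29.4)(22² − 9²) = 5924.1 J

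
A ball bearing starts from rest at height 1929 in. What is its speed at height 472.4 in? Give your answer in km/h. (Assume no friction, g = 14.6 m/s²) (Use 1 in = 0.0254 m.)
Convert to SI: h₁−h₂ = 36.9976 m
mgh₁ = mgh₂ + ½mv² ⇒ v = √(2g(h₁−h₂)) = √(2·14.6·36.9976) = 32.8684 m/s = 118.3 km/h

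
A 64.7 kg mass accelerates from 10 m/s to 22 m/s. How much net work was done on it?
W = ΔKE = ½m(v₂² − v₁²) = ½(64.7)(22² − 10²) = 12422.4 J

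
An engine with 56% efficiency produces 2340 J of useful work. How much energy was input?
W_in = W_out/η = 2340/0.56 = 4179 J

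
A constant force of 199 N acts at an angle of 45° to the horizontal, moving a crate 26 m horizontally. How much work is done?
W = F·d·cosθ = (199)(26)cos(45°) = 3659 J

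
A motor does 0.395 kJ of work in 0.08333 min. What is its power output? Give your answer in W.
Convert to SI: W = 395.0 J, t = 4.9998 s
P = W/t = 395.0/4.9998 = 79.0 W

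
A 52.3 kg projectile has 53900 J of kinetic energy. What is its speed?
v = √(2·KE/m) = √(2·53900/52.3) = 45.4 m/s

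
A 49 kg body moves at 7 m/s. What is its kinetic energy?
KE = ½mv² = ½(49)(7)² = 1200.5 J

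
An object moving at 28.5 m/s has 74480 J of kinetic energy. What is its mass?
m = 2·KE/v² = 2·74480/(28.5)² = 183.4 kg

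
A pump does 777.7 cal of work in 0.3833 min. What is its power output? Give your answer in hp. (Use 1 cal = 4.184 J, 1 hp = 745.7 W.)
Convert to SI: W = 3253.9 J, t = 22.998 s
P = W/t = 3253.9/22.998 = 141.486 W = 0.1897 hp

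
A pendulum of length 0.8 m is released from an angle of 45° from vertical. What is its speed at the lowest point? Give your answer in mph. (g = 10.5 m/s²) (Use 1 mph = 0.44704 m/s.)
h = L(1 − cosθ) = 0.8(1 − cos45°) = 0.234315 m
v = √(2gh) = √(2·10.5·0.234315) = 2.21824 m/s = 4.962 mph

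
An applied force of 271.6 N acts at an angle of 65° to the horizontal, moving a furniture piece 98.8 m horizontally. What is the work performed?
W = F·d·cosθ = (271.6)(98.8)cos(65°) = 11340 J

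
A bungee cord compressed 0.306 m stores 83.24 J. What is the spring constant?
k = 2·PE/x² = 2·83.24/(0.306)² = 1778 N/m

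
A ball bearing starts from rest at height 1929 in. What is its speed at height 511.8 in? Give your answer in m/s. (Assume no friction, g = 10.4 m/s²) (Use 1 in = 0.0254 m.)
Convert to SI: h₁−h₂ = 35.9969 m
mgh₁ = mgh₂ + ½mv² ⇒ v = √(2g(h₁−h₂)) = √(2·10.4·35.9969) = 27.36 m/s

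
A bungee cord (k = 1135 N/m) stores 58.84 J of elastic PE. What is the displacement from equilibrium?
x = √(2·PE/k) = √(2·58.84/1135) = 0.322 m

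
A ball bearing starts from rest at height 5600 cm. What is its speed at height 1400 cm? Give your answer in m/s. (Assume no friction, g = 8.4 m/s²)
Convert to SI: h₁−h₂ = 42.0 m
mgh₁ = mgh₂ + ½mv² ⇒ v = √(2g(h₁−h₂)) = √(2·8.4·42.0) = 26.56 m/s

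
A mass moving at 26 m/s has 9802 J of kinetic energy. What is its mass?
m = 2·KE/v² = 2·9802/(26)² = 29.0 kg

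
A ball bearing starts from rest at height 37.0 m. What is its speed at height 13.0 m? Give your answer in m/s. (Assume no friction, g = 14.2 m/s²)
mgh₁ = mgh₂ + ½mv² ⇒ v = √(2g(h₁−h₂)) = √(2·14.2·24.0) = 26.11 m/s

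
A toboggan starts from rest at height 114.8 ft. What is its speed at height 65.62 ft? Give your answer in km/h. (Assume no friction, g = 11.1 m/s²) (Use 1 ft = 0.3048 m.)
Convert to SI: h₁−h₂ = 14.9901 m
mgh₁ = mgh₂ + ½mv² ⇒ v = √(2g(h₁−h₂)) = √(2·11.1·14.9901) = 18.2422 m/s = 65.67 km/h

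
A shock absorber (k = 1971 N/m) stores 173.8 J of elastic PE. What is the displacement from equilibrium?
x = √(2·PE/k) = √(2·173.8/1971) = 0.4199 m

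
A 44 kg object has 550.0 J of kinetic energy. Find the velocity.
v = √(2·KE/m) = √(2·550.0/44) = 5.0 m/s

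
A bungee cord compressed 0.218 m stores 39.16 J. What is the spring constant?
k = 2·PE/x² = 2·39.16/(0.218)² = 1648 N/m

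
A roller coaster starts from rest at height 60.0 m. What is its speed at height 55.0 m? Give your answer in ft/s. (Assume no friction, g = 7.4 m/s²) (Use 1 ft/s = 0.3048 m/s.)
mgh₁ = mgh₂ + ½mv² ⇒ v = √(2g(h₁−h₂)) = √(2·7.4·5.0) = 8.60233 m/s = 28.22 ft/s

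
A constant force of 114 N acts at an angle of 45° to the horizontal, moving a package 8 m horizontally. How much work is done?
W = F·d·cosθ = (114)(8)cos(45°) = 644.9 J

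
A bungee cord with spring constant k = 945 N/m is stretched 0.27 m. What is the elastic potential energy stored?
PE = ½kx² = ½(945)(0.27)² = 34.45 J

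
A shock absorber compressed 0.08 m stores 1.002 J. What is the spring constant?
k = 2·PE/x² = 2·1.002/(0.08)² = 313.1 N/m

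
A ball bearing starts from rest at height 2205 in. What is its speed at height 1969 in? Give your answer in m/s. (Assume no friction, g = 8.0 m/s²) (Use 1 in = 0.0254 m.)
Convert to SI: h₁−h₂ = 5.9944 m
mgh₁ = mgh₂ + ½mv² ⇒ v = √(2g(h₁−h₂)) = √(2·8.0·5.9944) = 9.793 m/s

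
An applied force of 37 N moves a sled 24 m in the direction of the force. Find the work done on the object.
W = F·d = (37)(24) = 888.0 J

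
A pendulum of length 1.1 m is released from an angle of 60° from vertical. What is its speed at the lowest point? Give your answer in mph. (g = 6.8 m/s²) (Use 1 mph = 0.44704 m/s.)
h = L(1 − cosθ) = 1.1(1 − cos60°) = 0.55 m
v = √(2gh) = √(2·6.8·0.55) = 2.73496 m/s = 6.118 mph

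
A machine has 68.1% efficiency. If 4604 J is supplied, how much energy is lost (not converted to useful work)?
W_lost = W_in(1 − η) = 4604·(1 − 0.681) = 1469 J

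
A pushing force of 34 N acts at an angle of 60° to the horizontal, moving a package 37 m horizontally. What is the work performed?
W = F·d·cosθ = (34)(37)cos(60°) = 629.0 J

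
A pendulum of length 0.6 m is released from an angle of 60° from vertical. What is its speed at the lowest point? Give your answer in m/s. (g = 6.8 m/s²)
h = L(1 − cosθ) = 0.6(1 − cos60°) = 0.3 m
v = √(2gh) = √(2·6.8·0.3) = 2.02 m/s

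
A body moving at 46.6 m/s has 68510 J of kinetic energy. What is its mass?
m = 2·KE/v² = 2·68510/(46.6)² = 63.1 kg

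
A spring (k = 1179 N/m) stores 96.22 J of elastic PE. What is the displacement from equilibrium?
x = √(2·PE/k) = √(2·96.22/1179) = 0.404 m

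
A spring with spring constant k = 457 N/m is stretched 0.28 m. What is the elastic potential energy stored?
PE = ½kx² = ½(457)(0.28)² = 17.91 J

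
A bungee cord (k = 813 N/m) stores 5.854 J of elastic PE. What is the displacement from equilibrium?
x = √(2·PE/k) = √(2·5.854/813) = 0.12 m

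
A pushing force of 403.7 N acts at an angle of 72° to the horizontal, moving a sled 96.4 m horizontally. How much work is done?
W = F·d·cosθ = (403.7)(96.4)cos(72°) = 12030 J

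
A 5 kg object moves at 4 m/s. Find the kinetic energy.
KE = ½mv² = ½(5)(4)² = 40.0 J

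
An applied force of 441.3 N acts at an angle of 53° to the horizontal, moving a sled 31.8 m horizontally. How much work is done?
W = F·d·cosθ = (441.3)(31.8)cos(53°) = 8445 J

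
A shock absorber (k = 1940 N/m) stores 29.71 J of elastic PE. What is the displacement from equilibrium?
x = √(2·PE/k) = √(2·29.71/1940) = 0.175 m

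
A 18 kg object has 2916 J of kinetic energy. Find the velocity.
v = √(2·KE/m) = √(2·2916/18) = 18.0 m/s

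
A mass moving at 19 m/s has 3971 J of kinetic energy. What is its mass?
m = 2·KE/v² = 2·3971/(19)² = 22.0 kg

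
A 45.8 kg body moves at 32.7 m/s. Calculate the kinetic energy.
KE = ½mv² = ½(45.8)(32.7)² = 24490 J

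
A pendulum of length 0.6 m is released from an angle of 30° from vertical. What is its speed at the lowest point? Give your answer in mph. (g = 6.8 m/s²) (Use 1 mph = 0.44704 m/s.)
h = L(1 − cosθ) = 0.6(1 − cos30°) = 0.0803848 m
v = √(2gh) = √(2·6.8·0.0803848) = 1.04558 m/s = 2.339 mph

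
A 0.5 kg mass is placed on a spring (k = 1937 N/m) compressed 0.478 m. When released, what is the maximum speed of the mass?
½kx² = ½mv² ⇒ v = x√(k/m) = (0.478)√(1937/0.5) = 29.75 m/s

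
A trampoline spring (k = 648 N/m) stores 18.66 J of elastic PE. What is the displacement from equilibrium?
x = √(2·PE/k) = √(2·18.66/648) = 0.24 m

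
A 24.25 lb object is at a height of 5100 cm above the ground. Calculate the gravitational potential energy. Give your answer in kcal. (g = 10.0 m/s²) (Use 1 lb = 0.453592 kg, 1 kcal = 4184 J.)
Convert to SI: m = 10.9996 kg, h = 51.0 m
PE = mgh = (10.9996)(10.0)(51.0) = 5609.8 J = 1.341 kcal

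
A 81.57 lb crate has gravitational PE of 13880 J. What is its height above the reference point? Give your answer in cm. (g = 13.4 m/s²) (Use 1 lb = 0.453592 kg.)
Convert to SI: m = 36.9995 kg, PE = 13880.0 J
h = PE/(mg) = 13880.0/(36.9995·13.4) = 27.9955 m = 2800 cm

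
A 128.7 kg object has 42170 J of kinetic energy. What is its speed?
v = √(2·KE/m) = √(2·42170/128.7) = 25.6 m/s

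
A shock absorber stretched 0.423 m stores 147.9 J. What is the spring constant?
k = 2·PE/x² = 2·147.9/(0.423)² = 1653 N/m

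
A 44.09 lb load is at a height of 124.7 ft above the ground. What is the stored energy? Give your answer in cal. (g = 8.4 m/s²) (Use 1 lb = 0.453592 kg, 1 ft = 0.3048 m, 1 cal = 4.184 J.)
Convert to SI: m = 19.9989 kg, h = 38.0086 m
PE = mgh = (19.9989)(8.4)(38.0086) = 6385.08 J = 1526 cal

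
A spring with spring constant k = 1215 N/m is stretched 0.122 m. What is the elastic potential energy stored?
PE = ½kx² = ½(1215)(0.122)² = 9.042 J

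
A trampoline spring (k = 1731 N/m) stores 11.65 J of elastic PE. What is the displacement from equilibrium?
x = √(2·PE/k) = √(2·11.65/1731) = 0.116 m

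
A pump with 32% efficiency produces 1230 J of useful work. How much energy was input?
W_in = W_out/η = 1230/0.32 = 3844 J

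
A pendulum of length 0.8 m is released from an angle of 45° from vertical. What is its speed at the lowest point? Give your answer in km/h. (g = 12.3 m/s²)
h = L(1 − cosθ) = 0.8(1 − cos45°) = 0.234315 m
v = √(2gh) = √(2·12.3·0.234315) = 2.40086 m/s = 8.643 km/h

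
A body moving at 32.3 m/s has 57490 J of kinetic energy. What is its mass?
m = 2·KE/v² = 2·57490/(32.3)² = 110.2 kg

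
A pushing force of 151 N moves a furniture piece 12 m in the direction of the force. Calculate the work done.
W = F·d = (151)(12) = 1812 J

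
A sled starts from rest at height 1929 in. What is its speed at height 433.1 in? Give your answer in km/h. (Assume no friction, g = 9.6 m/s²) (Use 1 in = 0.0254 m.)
Convert to SI: h₁−h₂ = 37.9959 m
mgh₁ = mgh₂ + ½mv² ⇒ v = √(2g(h₁−h₂)) = √(2·9.6·37.9959) = 27.0096 m/s = 97.23 km/h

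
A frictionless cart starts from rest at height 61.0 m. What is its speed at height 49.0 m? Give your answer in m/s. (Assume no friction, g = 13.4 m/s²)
mgh₁ = mgh₂ + ½mv² ⇒ v = √(2g(h₁−h₂)) = √(2·13.4·12.0) = 17.93 m/s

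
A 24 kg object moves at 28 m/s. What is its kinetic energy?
KE = ½mv² = ½(24)(28)² = 9408.0 J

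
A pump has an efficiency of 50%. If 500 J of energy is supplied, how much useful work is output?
W_out = η·W_in = 0.5·500 = 250.0 J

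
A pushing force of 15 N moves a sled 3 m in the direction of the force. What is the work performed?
W = F·d = (15)(3) = 45.0 J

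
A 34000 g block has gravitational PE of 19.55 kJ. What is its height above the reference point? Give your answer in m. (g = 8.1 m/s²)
Convert to SI: m = 34.0 kg, PE = 19550.0 J
h = PE/(mg) = 19550.0/(34.0·8.1) = 70.99 m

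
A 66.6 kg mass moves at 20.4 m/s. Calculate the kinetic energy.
KE = ½mv² = ½(66.6)(20.4)² = 13860 J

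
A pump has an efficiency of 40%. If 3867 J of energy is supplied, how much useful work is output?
W_out = η·W_in = 0.4·3867 = 1546.8 J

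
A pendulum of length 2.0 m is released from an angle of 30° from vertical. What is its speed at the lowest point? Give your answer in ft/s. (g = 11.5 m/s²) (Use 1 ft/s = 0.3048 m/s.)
h = L(1 − cosθ) = 2.0(1 − cos30°) = 0.267949 m
v = √(2gh) = √(2·11.5·0.267949) = 2.48251 m/s = 8.145 ft/s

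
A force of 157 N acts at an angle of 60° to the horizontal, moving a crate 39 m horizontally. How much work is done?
W = F·d·cosθ = (157)(39)cos(60°) = 3062 J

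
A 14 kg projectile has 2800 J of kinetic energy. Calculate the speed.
v = √(2·KE/m) = √(2·2800/14) = 20.0 m/s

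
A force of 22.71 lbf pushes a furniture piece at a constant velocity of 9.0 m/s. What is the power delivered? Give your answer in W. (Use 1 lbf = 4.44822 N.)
Convert to SI: F = 101.019 N, v = 9.0 m/s
P = Fv = (101.019)(9.0) = 909.2 W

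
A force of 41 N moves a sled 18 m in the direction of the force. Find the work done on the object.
W = F·d = (41)(18) = 738.0 J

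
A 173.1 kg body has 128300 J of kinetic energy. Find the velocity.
v = √(2·KE/m) = √(2·128300/173.1) = 38.5 m/s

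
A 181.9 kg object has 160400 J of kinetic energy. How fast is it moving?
v = √(2·KE/m) = √(2·160400/181.9) = 42.0 m/s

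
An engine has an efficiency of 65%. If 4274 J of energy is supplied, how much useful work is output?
W_out = η·W_in = 0.65·4274 = 2778.1 J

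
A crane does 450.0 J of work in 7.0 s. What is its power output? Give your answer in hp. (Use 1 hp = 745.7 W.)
P = W/t = 450.0/7.0 = 64.2857 W = 0.08621 hp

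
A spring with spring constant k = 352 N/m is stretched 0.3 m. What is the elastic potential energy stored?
PE = ½kx² = ½(352)(0.3)² = 15.84 J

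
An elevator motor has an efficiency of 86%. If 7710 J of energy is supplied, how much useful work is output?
W_out = η·W_in = 0.86·7710 = 6630.6 J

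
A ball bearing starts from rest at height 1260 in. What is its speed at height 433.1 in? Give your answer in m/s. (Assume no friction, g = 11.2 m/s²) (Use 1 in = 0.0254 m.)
Convert to SI: h₁−h₂ = 21.0033 m
mgh₁ = mgh₂ + ½mv² ⇒ v = √(2g(h₁−h₂)) = √(2·11.2·21.0033) = 21.69 m/s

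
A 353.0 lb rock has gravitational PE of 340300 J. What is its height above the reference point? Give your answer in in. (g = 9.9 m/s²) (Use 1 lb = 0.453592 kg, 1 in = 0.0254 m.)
Convert to SI: m = 160.118 kg, PE = 340300 J
h = PE/(mg) = 340300/(160.118·9.9) = 214.678 m = 8452 in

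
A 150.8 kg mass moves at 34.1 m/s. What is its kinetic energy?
KE = ½mv² = ½(150.8)(34.1)² = 87680 J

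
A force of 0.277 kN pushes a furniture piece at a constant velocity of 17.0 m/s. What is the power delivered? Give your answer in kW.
Convert to SI: F = 277.0 N, v = 17.0 m/s
P = Fv = (277.0)(17.0) = 4709.0 W = 4.709 kW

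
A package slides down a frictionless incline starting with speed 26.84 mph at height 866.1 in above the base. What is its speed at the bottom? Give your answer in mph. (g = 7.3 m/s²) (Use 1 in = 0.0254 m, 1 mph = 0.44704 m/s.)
Convert to SI: v₀ = 11.9986 m/s, h = 21.9989 m
½mv₀² + mgh = ½mv² ⇒ v = √(v₀² + 2gh) = √(11.9986² + 2·7.3·21.9989) = 21.5673 m/s = 48.24 mph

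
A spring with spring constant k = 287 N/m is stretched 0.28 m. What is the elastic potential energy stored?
PE = ½kx² = ½(287)(0.28)² = 11.25 J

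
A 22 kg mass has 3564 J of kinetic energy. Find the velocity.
v = √(2·KE/m) = √(2·3564/22) = 18.0 m/s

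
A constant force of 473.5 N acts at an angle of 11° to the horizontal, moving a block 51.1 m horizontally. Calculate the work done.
W = F·d·cosθ = (473.5)(51.1)cos(11°) = 23750 J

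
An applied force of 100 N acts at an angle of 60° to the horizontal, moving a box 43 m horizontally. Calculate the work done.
W = F·d·cosθ = (100)(43)cos(60°) = 2150 J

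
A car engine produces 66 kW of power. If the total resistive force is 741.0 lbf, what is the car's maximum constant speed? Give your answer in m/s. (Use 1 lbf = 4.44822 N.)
Convert to SI: F = 3296.13 N
P = Fv ⇒ v = P/F = 66000 W/3296.13 N = 20.02 m/s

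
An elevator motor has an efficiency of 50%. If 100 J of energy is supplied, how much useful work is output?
W_out = η·W_in = 0.5·100 = 50.0 J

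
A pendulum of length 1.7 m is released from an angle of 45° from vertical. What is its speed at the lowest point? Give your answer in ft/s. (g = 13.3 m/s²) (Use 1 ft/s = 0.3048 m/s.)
h = L(1 − cosθ) = 1.7(1 − cos45°) = 0.497918 m
v = √(2gh) = √(2·13.3·0.497918) = 3.63932 m/s = 11.94 ft/s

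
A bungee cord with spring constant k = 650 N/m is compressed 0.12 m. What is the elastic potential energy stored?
PE = ½kx² = ½(650)(0.12)² = 4.68 J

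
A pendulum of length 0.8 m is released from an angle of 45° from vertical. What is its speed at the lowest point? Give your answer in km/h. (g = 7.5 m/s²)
h = L(1 − cosθ) = 0.8(1 − cos45°) = 0.234315 m
v = √(2gh) = √(2·7.5·0.234315) = 1.87476 m/s = 6.749 km/h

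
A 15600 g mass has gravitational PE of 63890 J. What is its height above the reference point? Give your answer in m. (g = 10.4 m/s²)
Convert to SI: m = 15.6 kg, PE = 63890.0 J
h = PE/(mg) = 63890.0/(15.6·10.4) = 393.8 m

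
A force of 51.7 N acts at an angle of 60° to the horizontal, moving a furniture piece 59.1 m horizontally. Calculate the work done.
W = F·d·cosθ = (51.7)(59.1)cos(60°) = 1528 J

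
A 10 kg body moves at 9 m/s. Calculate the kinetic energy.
KE = ½mv² = ½(10)(9)² = 405.0 J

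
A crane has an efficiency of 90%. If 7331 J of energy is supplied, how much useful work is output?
W_out = η·W_in = 0.9·7331 = 6597.9 J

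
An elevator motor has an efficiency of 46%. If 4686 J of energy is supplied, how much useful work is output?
W_out = η·W_in = 0.46·4686 = 2155.56 J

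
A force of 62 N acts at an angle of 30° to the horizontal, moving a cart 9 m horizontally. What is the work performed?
W = F·d·cosθ = (62)(9)cos(30°) = 483.2 J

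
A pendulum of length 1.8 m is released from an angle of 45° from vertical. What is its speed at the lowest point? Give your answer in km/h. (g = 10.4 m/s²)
h = L(1 − cosθ) = 1.8(1 − cos45°) = 0.527208 m
v = √(2gh) = √(2·10.4·0.527208) = 3.31148 m/s = 11.92 km/h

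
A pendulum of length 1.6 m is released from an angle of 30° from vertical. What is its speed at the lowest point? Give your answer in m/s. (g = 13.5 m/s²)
h = L(1 − cosθ) = 1.6(1 − cos30°) = 0.214359 m
v = √(2gh) = √(2·13.5·0.214359) = 2.406 m/s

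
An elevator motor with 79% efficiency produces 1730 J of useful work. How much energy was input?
W_in = W_out/η = 1730/0.79 = 2190 J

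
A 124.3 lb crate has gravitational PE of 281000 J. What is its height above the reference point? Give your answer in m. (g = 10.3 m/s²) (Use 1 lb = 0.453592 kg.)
Convert to SI: m = 56.3815 kg, PE = 281000 J
h = PE/(mg) = 281000/(56.3815·10.3) = 483.9 m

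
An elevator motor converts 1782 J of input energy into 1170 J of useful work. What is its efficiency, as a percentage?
η = W_out/W_in = 1170/1782 = 65.66%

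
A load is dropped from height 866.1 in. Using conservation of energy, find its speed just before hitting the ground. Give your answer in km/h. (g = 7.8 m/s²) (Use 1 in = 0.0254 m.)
Convert to SI: h = 21.9989 m
mgh = ½mv² ⇒ v = √(2gh) = √(2·7.8·21.9989) = 18.5252 m/s = 66.69 km/h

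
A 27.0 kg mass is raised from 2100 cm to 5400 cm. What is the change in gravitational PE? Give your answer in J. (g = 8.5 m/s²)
Convert to SI: m = 27.0 kg, Δh = 33.0 m
ΔPE = mgΔh = (27.0)(8.5)(33.0) = 7574 J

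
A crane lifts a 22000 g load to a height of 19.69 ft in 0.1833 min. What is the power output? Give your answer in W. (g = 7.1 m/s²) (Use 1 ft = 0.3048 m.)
Convert to SI: m = 22.0 kg, h = 6.00151 m, t = 10.998 s
P = mgh/t = (22.0)(7.1)(6.00151)/10.998 = 85.24 W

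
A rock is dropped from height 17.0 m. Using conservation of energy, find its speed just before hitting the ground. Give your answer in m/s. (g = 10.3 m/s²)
mgh = ½mv² ⇒ v = √(2gh) = √(2·10.3·17.0) = 18.71 m/s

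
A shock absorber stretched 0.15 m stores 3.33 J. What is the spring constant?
k = 2·PE/x² = 2·3.33/(0.15)² = 296.0 N/m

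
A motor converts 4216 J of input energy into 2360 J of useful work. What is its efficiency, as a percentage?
η = W_out/W_in = 2360/4216 = 55.98%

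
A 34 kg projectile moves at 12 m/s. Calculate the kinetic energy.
KE = ½mv² = ½(34)(12)² = 2448.0 J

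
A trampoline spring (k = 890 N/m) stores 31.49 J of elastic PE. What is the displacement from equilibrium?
x = √(2·PE/k) = √(2·31.49/890) = 0.266 m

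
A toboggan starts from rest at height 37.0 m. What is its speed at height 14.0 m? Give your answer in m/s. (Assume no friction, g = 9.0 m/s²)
mgh₁ = mgh₂ + ½mv² ⇒ v = √(2g(h₁−h₂)) = √(2·9.0·23.0) = 20.35 m/s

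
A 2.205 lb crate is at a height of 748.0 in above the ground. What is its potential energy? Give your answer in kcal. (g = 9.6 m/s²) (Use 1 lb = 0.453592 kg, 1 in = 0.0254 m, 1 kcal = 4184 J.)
Convert to SI: m = 1.00017 kg, h = 18.9992 m
PE = mgh = (1.00017)(9.6)(18.9992) = 182.423 J = 0.0436 kcal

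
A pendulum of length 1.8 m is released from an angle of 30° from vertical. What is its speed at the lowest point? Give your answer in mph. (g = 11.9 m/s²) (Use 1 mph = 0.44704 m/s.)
h = L(1 − cosθ) = 1.8(1 − cos30°) = 0.241154 m
v = √(2gh) = √(2·11.9·0.241154) = 2.39572 m/s = 5.359 mph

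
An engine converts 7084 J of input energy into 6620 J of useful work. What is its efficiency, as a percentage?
η = W_out/W_in = 6620/7084 = 93.45%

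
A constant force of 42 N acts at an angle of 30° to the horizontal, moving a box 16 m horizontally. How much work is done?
W = F·d·cosθ = (42)(16)cos(30°) = 582.0 J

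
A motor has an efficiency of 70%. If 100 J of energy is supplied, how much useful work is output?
W_out = η·W_in = 0.7·100 = 70.0 J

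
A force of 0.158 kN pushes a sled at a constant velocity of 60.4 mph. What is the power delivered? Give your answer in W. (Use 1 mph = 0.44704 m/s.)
Convert to SI: F = 158.0 N, v = 27.0012 m/s
P = Fv = (158.0)(27.0012) = 4266 W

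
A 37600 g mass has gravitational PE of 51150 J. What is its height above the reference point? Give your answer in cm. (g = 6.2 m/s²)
Convert to SI: m = 37.6 kg, PE = 51150.0 J
h = PE/(mg) = 51150.0/(37.6·6.2) = 219.415 m = 21940 cm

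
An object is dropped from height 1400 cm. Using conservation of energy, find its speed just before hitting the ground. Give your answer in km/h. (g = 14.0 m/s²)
Convert to SI: h = 14.0 m
mgh = ½mv² ⇒ v = √(2gh) = √(2·14.0·14.0) = 19.799 m/s = 71.28 km/h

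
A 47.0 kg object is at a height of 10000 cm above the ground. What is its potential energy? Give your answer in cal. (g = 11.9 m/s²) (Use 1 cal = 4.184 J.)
Convert to SI: m = 47.0 kg, h = 100.0 m
PE = mgh = (47.0)(11.9)(100.0) = 55930.0 J = 13370 cal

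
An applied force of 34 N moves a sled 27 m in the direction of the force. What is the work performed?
W = F·d = (34)(27) = 918.0 J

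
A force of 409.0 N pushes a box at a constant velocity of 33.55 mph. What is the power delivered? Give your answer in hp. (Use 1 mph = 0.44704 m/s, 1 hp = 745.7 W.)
Convert to SI: F = 409.0 N, v = 14.9982 m/s
P = Fv = (409.0)(14.9982) = 6134.26 W = 8.226 hp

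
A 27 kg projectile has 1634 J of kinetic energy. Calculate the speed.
v = √(2·KE/m) = √(2·1634/27) = 11.0 m/s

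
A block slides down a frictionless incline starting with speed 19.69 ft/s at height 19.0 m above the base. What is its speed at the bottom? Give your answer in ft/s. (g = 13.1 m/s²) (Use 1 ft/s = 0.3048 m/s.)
Convert to SI: v₀ = 6.00151 m/s, h = 19.0 m
½mv₀² + mgh = ½mv² ⇒ v = √(v₀² + 2gh) = √(6.00151² + 2·13.1·19.0) = 23.1045 m/s = 75.8 ft/s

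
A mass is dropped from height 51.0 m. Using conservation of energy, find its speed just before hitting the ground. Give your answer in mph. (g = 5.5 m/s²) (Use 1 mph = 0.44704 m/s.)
mgh = ½mv² ⇒ v = √(2gh) = √(2·5.5·51.0) = 23.6854 m/s = 52.98 mph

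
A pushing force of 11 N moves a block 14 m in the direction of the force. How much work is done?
W = F·d = (11)(14) = 154.0 J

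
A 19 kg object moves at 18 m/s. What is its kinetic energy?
KE = ½mv² = ½(19)(18)² = 3078.0 J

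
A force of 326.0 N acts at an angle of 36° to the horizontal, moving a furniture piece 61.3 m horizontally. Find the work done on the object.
W = F·d·cosθ = (326.0)(61.3)cos(36°) = 16170 J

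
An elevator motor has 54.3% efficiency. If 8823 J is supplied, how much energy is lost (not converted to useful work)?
W_lost = W_in(1 − η) = 8823·(1 − 0.543) = 4032 J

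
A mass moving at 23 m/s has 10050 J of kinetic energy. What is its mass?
m = 2·KE/v² = 2·10050/(23)² = 38.0 kg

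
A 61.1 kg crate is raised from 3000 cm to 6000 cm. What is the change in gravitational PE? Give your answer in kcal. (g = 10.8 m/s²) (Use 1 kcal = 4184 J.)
Convert to SI: m = 61.1 kg, Δh = 30.0 m
ΔPE = mgΔh = (61.1)(10.8)(30.0) = 19796.4 J = 4.731 kcal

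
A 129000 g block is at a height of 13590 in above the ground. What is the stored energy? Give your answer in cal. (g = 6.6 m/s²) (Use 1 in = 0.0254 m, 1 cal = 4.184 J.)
Convert to SI: m = 129.0 kg, h = 345.186 m
PE = mgh = (129.0)(6.6)(345.186) = 293891 J = 70240 cal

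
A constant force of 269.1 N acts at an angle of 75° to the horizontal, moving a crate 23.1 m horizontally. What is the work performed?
W = F·d·cosθ = (269.1)(23.1)cos(75°) = 1609 J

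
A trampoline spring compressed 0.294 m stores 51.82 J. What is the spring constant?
k = 2·PE/x² = 2·51.82/(0.294)² = 1199 N/m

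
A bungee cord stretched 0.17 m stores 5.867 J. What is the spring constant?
k = 2·PE/x² = 2·5.867/(0.17)² = 406.0 N/m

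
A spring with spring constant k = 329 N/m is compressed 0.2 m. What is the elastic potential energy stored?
PE = ½kx² = ½(329)(0.2)² = 6.58 J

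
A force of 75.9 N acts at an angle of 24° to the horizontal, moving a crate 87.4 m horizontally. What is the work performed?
W = F·d·cosθ = (75.9)(87.4)cos(24°) = 6060 J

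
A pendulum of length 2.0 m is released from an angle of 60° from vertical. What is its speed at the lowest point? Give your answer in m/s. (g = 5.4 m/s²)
h = L(1 − cosθ) = 2.0(1 − cos60°) = 1.0 m
v = √(2gh) = √(2·5.4·1.0) = 3.286 m/s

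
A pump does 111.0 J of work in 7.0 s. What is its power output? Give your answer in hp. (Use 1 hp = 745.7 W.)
P = W/t = 111.0/7.0 = 15.8571 W = 0.02126 hp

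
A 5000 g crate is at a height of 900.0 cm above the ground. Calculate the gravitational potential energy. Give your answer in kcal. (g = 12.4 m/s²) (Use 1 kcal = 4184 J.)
Convert to SI: m = 5.0 kg, h = 9.0 m
PE = mgh = (5.0)(12.4)(9.0) = 558.0 J = 0.1334 kcal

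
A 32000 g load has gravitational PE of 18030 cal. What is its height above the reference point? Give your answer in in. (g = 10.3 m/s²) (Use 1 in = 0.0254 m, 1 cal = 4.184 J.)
Convert to SI: m = 32.0 kg, PE = 75437.5 J
h = PE/(mg) = 75437.5/(32.0·10.3) = 228.876 m = 9011 in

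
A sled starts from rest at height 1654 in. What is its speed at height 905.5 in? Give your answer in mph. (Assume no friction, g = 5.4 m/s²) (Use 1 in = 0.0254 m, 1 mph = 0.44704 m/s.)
Convert to SI: h₁−h₂ = 19.0119 m
mgh₁ = mgh₂ + ½mv² ⇒ v = √(2g(h₁−h₂)) = √(2·5.4·19.0119) = 14.3293 m/s = 32.05 mph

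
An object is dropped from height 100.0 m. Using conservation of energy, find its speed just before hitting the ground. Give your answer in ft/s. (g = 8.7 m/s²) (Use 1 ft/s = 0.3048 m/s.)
mgh = ½mv² ⇒ v = √(2gh) = √(2·8.7·100.0) = 41.7133 m/s = 136.9 ft/s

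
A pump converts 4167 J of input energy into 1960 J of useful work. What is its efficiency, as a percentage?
η = W_out/W_in = 1960/4167 = 47.04%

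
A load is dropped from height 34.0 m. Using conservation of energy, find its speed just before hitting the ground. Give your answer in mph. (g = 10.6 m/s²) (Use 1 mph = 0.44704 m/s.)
mgh = ½mv² ⇒ v = √(2gh) = √(2·10.6·34.0) = 26.8477 m/s = 60.06 mph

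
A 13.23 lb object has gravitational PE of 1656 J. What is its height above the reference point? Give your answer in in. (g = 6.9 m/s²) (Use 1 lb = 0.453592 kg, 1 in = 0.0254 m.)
Convert to SI: m = 6.00102 kg, PE = 1656.0 J
h = PE/(mg) = 1656.0/(6.00102·6.9) = 39.9932 m = 1575 in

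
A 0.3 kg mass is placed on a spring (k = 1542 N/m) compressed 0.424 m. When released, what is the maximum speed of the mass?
½kx² = ½mv² ⇒ v = x√(k/m) = (0.424)√(1542/0.3) = 30.4 m/s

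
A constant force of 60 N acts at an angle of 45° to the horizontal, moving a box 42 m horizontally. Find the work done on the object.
W = F·d·cosθ = (60)(42)cos(45°) = 1782 J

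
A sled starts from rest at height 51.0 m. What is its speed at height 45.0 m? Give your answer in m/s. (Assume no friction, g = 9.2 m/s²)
mgh₁ = mgh₂ + ½mv² ⇒ v = √(2g(h₁−h₂)) = √(2·9.2·6.0) = 10.51 m/s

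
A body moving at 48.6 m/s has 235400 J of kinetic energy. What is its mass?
m = 2·KE/v² = 2·235400/(48.6)² = 199.3 kg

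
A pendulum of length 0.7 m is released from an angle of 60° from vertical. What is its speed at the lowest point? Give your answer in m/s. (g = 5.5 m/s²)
h = L(1 − cosθ) = 0.7(1 − cos60°) = 0.35 m
v = √(2gh) = √(2·5.5·0.35) = 1.962 m/s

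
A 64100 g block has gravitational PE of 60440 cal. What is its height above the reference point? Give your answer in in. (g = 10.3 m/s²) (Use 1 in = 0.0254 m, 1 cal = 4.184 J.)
Convert to SI: m = 64.1 kg, PE = 252881 J
h = PE/(mg) = 252881/(64.1·10.3) = 383.019 m = 15080 in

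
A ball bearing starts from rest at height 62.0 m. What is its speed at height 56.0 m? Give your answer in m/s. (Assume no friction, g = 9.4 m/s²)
mgh₁ = mgh₂ + ½mv² ⇒ v = √(2g(h₁−h₂)) = √(2·9.4·6.0) = 10.62 m/s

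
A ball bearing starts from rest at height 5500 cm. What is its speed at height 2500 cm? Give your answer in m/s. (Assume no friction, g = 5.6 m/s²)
Convert to SI: h₁−h₂ = 30.0 m
mgh₁ = mgh₂ + ½mv² ⇒ v = √(2g(h₁−h₂)) = √(2·5.6·30.0) = 18.33 m/s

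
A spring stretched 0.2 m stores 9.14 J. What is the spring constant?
k = 2·PE/x² = 2·9.14/(0.2)² = 457.0 N/m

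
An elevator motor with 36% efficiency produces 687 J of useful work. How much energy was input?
W_in = W_out/η = 687/0.36 = 1908 J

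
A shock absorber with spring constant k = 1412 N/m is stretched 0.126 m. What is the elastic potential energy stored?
PE = ½kx² = ½(1412)(0.126)² = 11.21 J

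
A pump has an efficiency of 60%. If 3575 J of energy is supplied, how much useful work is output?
W_out = η·W_in = 0.6·3575 = 2145.0 J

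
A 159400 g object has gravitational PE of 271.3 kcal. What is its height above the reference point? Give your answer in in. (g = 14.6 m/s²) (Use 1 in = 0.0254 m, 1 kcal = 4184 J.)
Convert to SI: m = 159.4 kg, PE = 1135120 J
h = PE/(mg) = 1135120/(159.4·14.6) = 487.753 m = 19200 in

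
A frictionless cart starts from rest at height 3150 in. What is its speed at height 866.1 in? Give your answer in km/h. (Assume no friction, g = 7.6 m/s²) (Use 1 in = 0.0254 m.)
Convert to SI: h₁−h₂ = 58.0111 m
mgh₁ = mgh₂ + ½mv² ⇒ v = √(2g(h₁−h₂)) = √(2·7.6·58.0111) = 29.6946 m/s = 106.9 km/h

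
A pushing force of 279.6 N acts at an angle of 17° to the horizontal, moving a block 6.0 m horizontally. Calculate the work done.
W = F·d·cosθ = (279.6)(6.0)cos(17°) = 1604 J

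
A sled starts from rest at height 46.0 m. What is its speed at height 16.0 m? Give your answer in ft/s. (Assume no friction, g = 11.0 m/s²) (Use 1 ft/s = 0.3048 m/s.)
mgh₁ = mgh₂ + ½mv² ⇒ v = √(2g(h₁−h₂)) = √(2·11.0·30.0) = 25.6905 m/s = 84.29 ft/s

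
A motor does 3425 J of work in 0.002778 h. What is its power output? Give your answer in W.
Convert to SI: W = 3425.0 J, t = 10.0008 s
P = W/t = 3425.0/10.0008 = 342.5 W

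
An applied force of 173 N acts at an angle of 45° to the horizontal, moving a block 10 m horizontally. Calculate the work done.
W = F·d·cosθ = (173)(10)cos(45°) = 1223 J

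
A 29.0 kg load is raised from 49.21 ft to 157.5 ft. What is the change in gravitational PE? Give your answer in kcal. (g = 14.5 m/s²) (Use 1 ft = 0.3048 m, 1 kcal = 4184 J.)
Convert to SI: m = 29.0 kg, Δh = 33.0068 m
ΔPE = mgΔh = (29.0)(14.5)(33.0068) = 13879.4 J = 3.317 kcal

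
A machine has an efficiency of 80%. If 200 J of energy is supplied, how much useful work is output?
W_out = η·W_in = 0.8·200 = 160.0 J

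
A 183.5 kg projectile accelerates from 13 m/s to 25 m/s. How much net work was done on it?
W = ΔKE = ½m(v₂² − v₁²) = ½(183.5)(25² − 13²) = 41838.0 J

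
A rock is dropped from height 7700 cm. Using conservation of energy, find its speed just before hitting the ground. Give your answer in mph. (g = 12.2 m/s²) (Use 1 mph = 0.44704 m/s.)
Convert to SI: h = 77.0 m
mgh = ½mv² ⇒ v = √(2gh) = √(2·12.2·77.0) = 43.3451 m/s = 96.96 mph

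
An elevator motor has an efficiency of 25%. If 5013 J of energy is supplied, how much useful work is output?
W_out = η·W_in = 0.25·5013 = 1253.25 J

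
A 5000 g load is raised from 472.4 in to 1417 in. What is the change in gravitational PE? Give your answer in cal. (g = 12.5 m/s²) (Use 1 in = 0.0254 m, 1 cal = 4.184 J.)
Convert to SI: m = 5.0 kg, Δh = 23.9928 m
ΔPE = mgΔh = (5.0)(12.5)(23.9928) = 1499.55 J = 358.4 cal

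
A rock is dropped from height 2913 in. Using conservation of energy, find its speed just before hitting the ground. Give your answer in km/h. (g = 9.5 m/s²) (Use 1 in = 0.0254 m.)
Convert to SI: h = 73.9902 m
mgh = ½mv² ⇒ v = √(2gh) = √(2·9.5·73.9902) = 37.4942 m/s = 135.0 km/h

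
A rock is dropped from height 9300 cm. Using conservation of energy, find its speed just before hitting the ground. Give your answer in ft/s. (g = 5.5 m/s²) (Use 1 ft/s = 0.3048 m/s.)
Convert to SI: h = 93.0 m
mgh = ½mv² ⇒ v = √(2gh) = √(2·5.5·93.0) = 31.9844 m/s = 104.9 ft/s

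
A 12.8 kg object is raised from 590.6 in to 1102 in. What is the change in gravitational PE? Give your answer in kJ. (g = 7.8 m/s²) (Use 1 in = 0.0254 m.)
Convert to SI: m = 12.8 kg, Δh = 12.9896 m
ΔPE = mgΔh = (12.8)(7.8)(12.9896) = 1296.88 J = 1.297 kJ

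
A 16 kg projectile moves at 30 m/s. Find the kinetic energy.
KE = ½mv² = ½(16)(30)² = 7200.0 J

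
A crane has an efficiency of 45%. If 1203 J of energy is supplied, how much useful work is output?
W_out = η·W_in = 0.45·1203 = 541.35 J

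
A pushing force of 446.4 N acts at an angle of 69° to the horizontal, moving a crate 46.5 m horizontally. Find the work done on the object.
W = F·d·cosθ = (446.4)(46.5)cos(69°) = 7439 J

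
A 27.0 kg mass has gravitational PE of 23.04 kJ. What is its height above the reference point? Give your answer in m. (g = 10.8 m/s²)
Convert to SI: m = 27.0 kg, PE = 23040.0 J
h = PE/(mg) = 23040.0/(27.0·10.8) = 79.01 m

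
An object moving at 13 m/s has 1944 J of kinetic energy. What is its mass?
m = 2·KE/v² = 2·1944/(13)² = 23.01 kg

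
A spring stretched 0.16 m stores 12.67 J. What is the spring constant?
k = 2·PE/x² = 2·12.67/(0.16)² = 989.8 N/m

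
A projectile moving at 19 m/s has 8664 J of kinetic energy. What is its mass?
m = 2·KE/v² = 2·8664/(19)² = 48.0 kg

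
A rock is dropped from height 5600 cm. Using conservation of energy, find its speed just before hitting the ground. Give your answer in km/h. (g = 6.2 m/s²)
Convert to SI: h = 56.0 m
mgh = ½mv² ⇒ v = √(2gh) = √(2·6.2·56.0) = 26.3515 m/s = 94.87 km/h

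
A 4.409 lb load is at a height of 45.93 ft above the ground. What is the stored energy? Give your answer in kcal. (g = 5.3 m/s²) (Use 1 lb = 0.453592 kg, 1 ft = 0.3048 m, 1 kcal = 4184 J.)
Convert to SI: m = 1.99989 kg, h = 13.9995 m
PE = mgh = (1.99989)(5.3)(13.9995) = 148.386 J = 0.03547 kcal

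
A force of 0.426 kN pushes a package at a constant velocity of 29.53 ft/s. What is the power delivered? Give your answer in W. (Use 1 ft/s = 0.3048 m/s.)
Convert to SI: F = 426.0 N, v = 9.00074 m/s
P = Fv = (426.0)(9.00074) = 3834 W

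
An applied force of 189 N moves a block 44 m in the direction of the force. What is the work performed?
W = F·d = (189)(44) = 8316 J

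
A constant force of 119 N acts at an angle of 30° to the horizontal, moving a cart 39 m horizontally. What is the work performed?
W = F·d·cosθ = (119)(39)cos(30°) = 4019 J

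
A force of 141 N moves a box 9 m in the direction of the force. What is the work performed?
W = F·d = (141)(9) = 1269 J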